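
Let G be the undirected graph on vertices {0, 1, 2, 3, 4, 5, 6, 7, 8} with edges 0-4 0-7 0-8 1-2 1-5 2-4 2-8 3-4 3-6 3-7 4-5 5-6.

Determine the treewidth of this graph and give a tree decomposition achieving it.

Treewidth 3.
Bags: B1 = {1, 2, 5, 6}  B2 = {2, 4, 5, 6}  B3 = {2, 3, 4, 6}  B4 = {2, 3, 4, 8}  B5 = {0, 3, 4, 8}  B6 = {0, 3, 7, 8}
Tree: B1–B2, B2–B3, B3–B4, B4–B5, B5–B6

The largest bag has 4 vertices, giving width 3; this decomposition certifies tw(G) ≤ 3. For the lower bound: the 4 vertex sets {1,5,6}, {2}, {4}, {0,3,7,8} are disjoint, each induces a connected subgraph, and every pair is joined by at least one edge of G. Contracting each set to a single vertex therefore yields K_{4} as a minor, and since treewidth is minor-monotone, tw(G) ≥ tw(K_{4}) = 3. Combining the bounds, tw(G) = 3.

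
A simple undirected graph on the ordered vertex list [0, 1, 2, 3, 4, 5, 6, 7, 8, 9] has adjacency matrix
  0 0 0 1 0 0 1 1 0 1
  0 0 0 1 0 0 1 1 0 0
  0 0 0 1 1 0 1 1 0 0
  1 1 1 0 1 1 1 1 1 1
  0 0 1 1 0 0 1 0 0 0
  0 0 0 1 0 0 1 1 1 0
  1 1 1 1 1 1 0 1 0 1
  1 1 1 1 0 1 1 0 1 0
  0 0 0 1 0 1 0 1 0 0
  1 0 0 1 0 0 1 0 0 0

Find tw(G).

A width-3 tree decomposition is:
Bags: B1 = {3, 5, 6, 7}  B2 = {2, 3, 6, 7}  B3 = {2, 3, 4, 6}  B4 = {0, 3, 6, 7}  B5 = {3, 5, 7, 8}  B6 = {0, 3, 6, 9}  B7 = {1, 3, 6, 7}
Tree: B1–B2, B2–B3, B1–B4, B1–B5, B4–B6, B2–B7
The largest bag has 4 vertices, giving width 3; this decomposition certifies tw(G) ≤ 3. Conversely, {3, 5, 7, 8} is a clique of size 4, and the vertices of any clique must share a bag in every tree decomposition; so some bag has ≥ 4 vertices and tw(G) ≥ 3. Hence tw(G) = 3 exactly.

3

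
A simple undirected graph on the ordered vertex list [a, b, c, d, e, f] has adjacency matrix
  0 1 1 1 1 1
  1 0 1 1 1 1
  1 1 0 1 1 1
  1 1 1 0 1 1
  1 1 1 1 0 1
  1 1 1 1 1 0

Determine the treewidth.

A width-5 tree decomposition is:
Bags: B1 = {a, b, c, d, e, f}
Tree: (single bag)
A single bag containing all 6 vertices is trivially a valid decomposition of width 5. On the other hand G contains the 6-clique {a, b, c, d, e, f}. A clique must lie in a single bag of any decomposition, so no decomposition can have width below 5. The upper and lower bounds meet at 5, so that is the treewidth.

5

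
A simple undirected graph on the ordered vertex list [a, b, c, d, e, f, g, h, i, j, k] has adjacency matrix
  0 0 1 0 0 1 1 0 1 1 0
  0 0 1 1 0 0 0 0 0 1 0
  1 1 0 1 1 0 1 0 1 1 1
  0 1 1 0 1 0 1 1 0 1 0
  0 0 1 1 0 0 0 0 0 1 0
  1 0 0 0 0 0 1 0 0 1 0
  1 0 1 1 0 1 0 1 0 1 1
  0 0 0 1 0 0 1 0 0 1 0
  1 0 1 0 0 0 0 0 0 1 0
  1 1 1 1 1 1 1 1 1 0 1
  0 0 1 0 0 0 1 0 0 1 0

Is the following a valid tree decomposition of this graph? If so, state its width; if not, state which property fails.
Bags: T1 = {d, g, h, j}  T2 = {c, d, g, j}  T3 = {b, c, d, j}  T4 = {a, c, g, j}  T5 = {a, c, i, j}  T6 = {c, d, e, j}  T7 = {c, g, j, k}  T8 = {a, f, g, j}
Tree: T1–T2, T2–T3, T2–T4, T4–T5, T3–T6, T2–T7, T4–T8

Yes; width 3.

Every vertex of G appears in some bag (union = {a, b, c, d, e, f, g, h, i, j, k}); every edge is covered by a bag; and for each vertex v the set of bags containing v is connected in the bag tree. The decomposition is therefore valid. The largest bag has 4 vertices, so the width is 3.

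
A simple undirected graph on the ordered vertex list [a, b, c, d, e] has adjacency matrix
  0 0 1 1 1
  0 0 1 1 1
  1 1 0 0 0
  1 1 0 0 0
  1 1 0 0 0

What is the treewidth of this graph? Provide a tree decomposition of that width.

Treewidth 2.
One optimal decomposition is:
Bags: B1 = {a, b, d}  B2 = {a, b, e}  B3 = {a, b, c}
Tree: B1–B2, B2–B3

The largest bag has 3 vertices, giving width 2; this decomposition certifies tw(G) ≤ 2. For the lower bound, G contains the cycle a–d–b–e–a, so G is not a forest; only forests have treewidth ≤ 1, hence tw(G) ≥ 2. Combining the bounds, tw(G) = 2.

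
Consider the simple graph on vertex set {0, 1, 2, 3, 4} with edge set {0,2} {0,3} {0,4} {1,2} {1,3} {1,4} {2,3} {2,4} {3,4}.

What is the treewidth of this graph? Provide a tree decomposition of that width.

The largest bag has 4 vertices, giving width 3; this decomposition certifies tw(G) ≤ 3. Conversely, {0, 2, 3, 4} is a clique of size 4, and the vertices of any clique must share a bag in every tree decomposition; so some bag has ≥ 4 vertices and tw(G) ≥ 3. Hence tw(G) = 3 exactly.

Treewidth 3.
Bags: B1 = {0, 2, 3, 4}  B2 = {1, 2, 3, 4}
Tree: B1–B2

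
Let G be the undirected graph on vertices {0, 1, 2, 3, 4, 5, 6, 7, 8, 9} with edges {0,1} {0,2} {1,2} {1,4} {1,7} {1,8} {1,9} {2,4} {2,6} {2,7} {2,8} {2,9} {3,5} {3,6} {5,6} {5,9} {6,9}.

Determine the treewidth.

2

A width-2 tree decomposition is:
Bags: B1 = {5, 6, 9}  B2 = {2, 6, 9}  B3 = {1, 2, 9}  B4 = {1, 2, 7}  B5 = {1, 2, 4}  B6 = {3, 5, 6}  B7 = {0, 1, 2}  B8 = {1, 2, 8}
Tree: B1–B2, B2–B3, B3–B4, B4–B5, B1–B6, B4–B7, B4–B8
The largest bag has 3 vertices, giving width 2; this decomposition certifies tw(G) ≤ 2. On the other hand G contains the 3-clique {0, 1, 2}. A clique must lie in a single bag of any decomposition, so no decomposition can have width below 2. The upper and lower bounds meet at 2, so that is the treewidth.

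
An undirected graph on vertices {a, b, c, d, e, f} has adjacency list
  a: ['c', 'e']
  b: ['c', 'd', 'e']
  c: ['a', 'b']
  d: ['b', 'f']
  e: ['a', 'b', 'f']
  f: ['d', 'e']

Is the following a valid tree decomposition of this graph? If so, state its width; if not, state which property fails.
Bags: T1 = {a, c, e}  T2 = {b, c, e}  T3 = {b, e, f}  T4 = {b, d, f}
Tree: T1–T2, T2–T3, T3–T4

Yes; width 2.

Checking the three conditions: (i) the bags cover all of {a, b, c, d, e, f}; (ii) for each edge, some bag contains both endpoints; (iii) the bags containing any fixed vertex form a subtree. All hold, so the decomposition is valid with width 3 − 1 = 2.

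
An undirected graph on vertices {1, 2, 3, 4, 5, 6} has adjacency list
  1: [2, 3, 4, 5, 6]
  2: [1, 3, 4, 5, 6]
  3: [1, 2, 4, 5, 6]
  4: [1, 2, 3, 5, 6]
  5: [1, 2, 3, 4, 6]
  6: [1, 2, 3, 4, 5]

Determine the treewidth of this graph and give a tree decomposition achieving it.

Treewidth 5.
One optimal decomposition is:
Bags: B1 = {1, 2, 3, 4, 5, 6}
Tree: (single bag)

With just one bag of size 6, the width is 6 − 1 = 5, so tw(G) ≤ 5. On the other hand G contains the 6-clique {1, 2, 3, 4, 5, 6}. A clique must lie in a single bag of any decomposition, so no decomposition can have width below 5. Combining the bounds, tw(G) = 5.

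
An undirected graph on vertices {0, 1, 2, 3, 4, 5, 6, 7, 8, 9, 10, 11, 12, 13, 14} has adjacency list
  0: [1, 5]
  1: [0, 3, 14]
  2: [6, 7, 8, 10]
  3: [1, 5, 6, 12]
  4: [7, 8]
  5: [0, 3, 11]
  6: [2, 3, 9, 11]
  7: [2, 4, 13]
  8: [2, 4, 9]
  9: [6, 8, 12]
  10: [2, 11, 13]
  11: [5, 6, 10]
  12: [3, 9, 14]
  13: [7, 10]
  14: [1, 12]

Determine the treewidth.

3

A width-3 tree decomposition is:
Bags: B1 = {0, 1, 12, 14}  B2 = {0, 1, 3, 12}  B3 = {0, 3, 5, 12}  B4 = {3, 5, 9, 12}  B5 = {3, 5, 6, 9}  B6 = {5, 6, 9, 11}  B7 = {6, 8, 9, 11}  B8 = {2, 6, 8, 11}  B9 = {2, 8, 10, 11}  B10 = {2, 4, 8, 10}  B11 = {2, 4, 7, 10}  B12 = {4, 7, 10, 13}
Tree: B1–B2, B2–B3, B3–B4, B4–B5, B5–B6, B6–B7, B7–B8, B8–B9, B9–B10, B10–B11, B11–B12
Every bag has size at most 4, so the width is 4 − 1 = 3 and tw(G) ≤ 3. For the lower bound: the 4 vertex sets {0,1,14}, {12}, {3}, {5,6,9,11} are disjoint, each induces a connected subgraph, and every pair is joined by at least one edge of G. Contracting each set to a single vertex therefore yields K_{4} as a minor, and since treewidth is minor-monotone, tw(G) ≥ tw(K_{4}) = 3. The upper and lower bounds meet at 3, so that is the treewidth.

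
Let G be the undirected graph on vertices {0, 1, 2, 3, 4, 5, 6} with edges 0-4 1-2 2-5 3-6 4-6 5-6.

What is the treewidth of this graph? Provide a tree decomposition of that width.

The largest bag has 2 vertices, giving width 1; this decomposition certifies tw(G) ≤ 1. Since G has at least one edge (e.g. 2–5), it is not an edgeless graph, so tw(G) ≥ 1. Therefore the treewidth is 1.

Treewidth 1.
Bags: B1 = {2, 5}  B2 = {5, 6}  B3 = {4, 6}  B4 = {3, 6}  B5 = {0, 4}  B6 = {1, 2}
Tree: B1–B2, B2–B3, B2–B4, B3–B5, B1–B6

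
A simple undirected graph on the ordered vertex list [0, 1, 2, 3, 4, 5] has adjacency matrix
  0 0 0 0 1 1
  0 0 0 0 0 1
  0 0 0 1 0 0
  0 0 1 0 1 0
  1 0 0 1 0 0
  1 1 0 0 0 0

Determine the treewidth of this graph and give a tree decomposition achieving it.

The largest bag has 2 vertices, giving width 1; this decomposition certifies tw(G) ≤ 1. G has an edge, so its treewidth is at least 1. The upper and lower bounds meet at 1, so that is the treewidth.

Treewidth 1.
One optimal decomposition is:
Bags: B1 = {1, 5}  B2 = {0, 5}  B3 = {0, 4}  B4 = {3, 4}  B5 = {2, 3}
Tree: B1–B2, B2–B3, B3–B4, B4–B5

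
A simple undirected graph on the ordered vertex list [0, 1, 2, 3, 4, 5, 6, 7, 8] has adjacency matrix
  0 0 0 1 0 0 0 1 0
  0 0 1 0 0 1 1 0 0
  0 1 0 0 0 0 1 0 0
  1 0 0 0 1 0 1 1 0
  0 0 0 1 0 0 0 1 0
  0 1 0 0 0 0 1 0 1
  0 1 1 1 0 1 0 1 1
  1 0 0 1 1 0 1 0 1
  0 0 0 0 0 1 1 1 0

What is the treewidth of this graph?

A width-2 tree decomposition is:
Bags: B1 = {0, 3, 7}  B2 = {3, 6, 7}  B3 = {6, 7, 8}  B4 = {3, 4, 7}  B5 = {5, 6, 8}  B6 = {1, 5, 6}  B7 = {1, 2, 6}
Tree: B1–B2, B2–B3, B1–B4, B3–B5, B5–B6, B6–B7
Each bag holds 3 vertices, so the decomposition has width 2, which upper-bounds the treewidth. On the other hand G contains the 3-clique {0, 3, 7}. A clique must lie in a single bag of any decomposition, so no decomposition can have width below 2. The upper and lower bounds meet at 2, so that is the treewidth.

2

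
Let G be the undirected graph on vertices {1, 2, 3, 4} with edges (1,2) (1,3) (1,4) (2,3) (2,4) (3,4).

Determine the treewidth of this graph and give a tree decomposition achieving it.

With just one bag of size 4, the width is 4 − 1 = 3, so tw(G) ≤ 3. For the lower bound, the 4 vertices {1, 2, 3, 4} are pairwise adjacent, and any tree decomposition puts a clique entirely inside one bag — forcing width ≥ 3. Combining the bounds, tw(G) = 3.

Treewidth 3.
One optimal decomposition is:
Bags: B1 = {1, 2, 3, 4}
Tree: (single bag)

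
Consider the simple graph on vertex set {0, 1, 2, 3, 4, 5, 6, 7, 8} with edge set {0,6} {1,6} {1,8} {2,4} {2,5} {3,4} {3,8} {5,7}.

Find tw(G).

1

A width-1 tree decomposition is:
Bags: B1 = {0, 6}  B2 = {1, 6}  B3 = {1, 8}  B4 = {3, 8}  B5 = {3, 4}  B6 = {2, 4}  B7 = {2, 5}  B8 = {5, 7}
Tree: B1–B2, B2–B3, B3–B4, B4–B5, B5–B6, B6–B7, B7–B8
The largest bag has 2 vertices, giving width 1; this decomposition certifies tw(G) ≤ 1. Any graph with an edge has treewidth ≥ 1, and G has the edge 0–6. The upper and lower bounds meet at 1, so that is the treewidth.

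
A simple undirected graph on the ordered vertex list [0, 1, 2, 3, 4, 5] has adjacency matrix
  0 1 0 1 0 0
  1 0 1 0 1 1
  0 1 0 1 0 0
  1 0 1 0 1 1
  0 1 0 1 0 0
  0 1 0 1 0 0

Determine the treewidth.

2

A width-2 tree decomposition is:
Bags: B1 = {1, 3, 5}  B2 = {0, 1, 3}  B3 = {1, 2, 3}  B4 = {1, 3, 4}
Tree: B1–B2, B2–B3, B3–B4
The largest bag has 3 vertices, giving width 2; this decomposition certifies tw(G) ≤ 2. Since 1–5–3–0–1 is a cycle in G, G is not acyclic. Forests are exactly the graphs of treewidth ≤ 1, so tw(G) ≥ 2. Combining the bounds, tw(G) = 2.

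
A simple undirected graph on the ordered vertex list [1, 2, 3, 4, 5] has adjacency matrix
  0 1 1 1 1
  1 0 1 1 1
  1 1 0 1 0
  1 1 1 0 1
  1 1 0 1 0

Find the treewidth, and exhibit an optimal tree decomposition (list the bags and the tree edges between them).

Treewidth 3.
One optimal decomposition is:
Bags: B1 = {1, 2, 4, 5}  B2 = {1, 2, 3, 4}
Tree: B1–B2

Each bag holds 4 vertices, so the decomposition has width 3, which upper-bounds the treewidth. Conversely, {1, 2, 3, 4} is a clique of size 4, and the vertices of any clique must share a bag in every tree decomposition; so some bag has ≥ 4 vertices and tw(G) ≥ 3. Therefore the treewidth is 3.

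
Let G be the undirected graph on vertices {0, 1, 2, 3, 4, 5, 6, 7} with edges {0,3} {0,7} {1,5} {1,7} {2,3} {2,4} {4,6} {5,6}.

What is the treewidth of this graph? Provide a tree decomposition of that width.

Every bag has size at most 3, so the width is 3 − 1 = 2 and tw(G) ≤ 2. Since 1–7–0–3–2–4–6–5–1 is a cycle in G, G is not acyclic. Forests are exactly the graphs of treewidth ≤ 1, so tw(G) ≥ 2. Combining the bounds, tw(G) = 2.

Treewidth 2.
One optimal decomposition is:
Bags: B1 = {0, 1, 7}  B2 = {0, 1, 3}  B3 = {1, 2, 3}  B4 = {1, 2, 4}  B5 = {1, 4, 6}  B6 = {1, 5, 6}
Tree: B1–B2, B2–B3, B3–B4, B4–B5, B5–B6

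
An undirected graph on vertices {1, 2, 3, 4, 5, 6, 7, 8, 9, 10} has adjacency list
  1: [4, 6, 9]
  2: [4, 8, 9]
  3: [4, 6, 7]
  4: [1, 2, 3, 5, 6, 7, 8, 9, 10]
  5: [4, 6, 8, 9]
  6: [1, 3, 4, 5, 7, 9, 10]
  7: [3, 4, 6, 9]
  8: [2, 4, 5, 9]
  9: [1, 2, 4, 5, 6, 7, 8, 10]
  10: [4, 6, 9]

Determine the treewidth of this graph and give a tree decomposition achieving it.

Treewidth 3.
One such decomposition:
Bags: B1 = {4, 6, 7, 9}  B2 = {4, 5, 6, 9}  B3 = {3, 4, 6, 7}  B4 = {1, 4, 6, 9}  B5 = {4, 6, 9, 10}  B6 = {4, 5, 8, 9}  B7 = {2, 4, 8, 9}
Tree: B1–B2, B1–B3, B2–B4, B1–B5, B2–B6, B6–B7

Every bag has size at most 4, so the width is 4 − 1 = 3 and tw(G) ≤ 3. Conversely, {2, 4, 8, 9} is a clique of size 4, and the vertices of any clique must share a bag in every tree decomposition; so some bag has ≥ 4 vertices and tw(G) ≥ 3. Combining the bounds, tw(G) = 3.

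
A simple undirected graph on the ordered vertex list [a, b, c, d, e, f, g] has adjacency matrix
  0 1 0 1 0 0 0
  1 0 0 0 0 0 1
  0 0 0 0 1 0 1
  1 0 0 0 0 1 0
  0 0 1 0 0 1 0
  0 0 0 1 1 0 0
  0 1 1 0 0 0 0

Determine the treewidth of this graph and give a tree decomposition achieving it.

Each bag holds 3 vertices, so the decomposition has width 2, which upper-bounds the treewidth. The edges g–c–e–f–d–a–b–g form a cycle, so G is not a tree and its treewidth is at least 2. The upper and lower bounds meet at 2, so that is the treewidth.

Treewidth 2.
One such decomposition:
Bags: B1 = {c, e, g}  B2 = {e, f, g}  B3 = {d, f, g}  B4 = {a, d, g}  B5 = {a, b, g}
Tree: B1–B2, B2–B3, B3–B4, B4–B5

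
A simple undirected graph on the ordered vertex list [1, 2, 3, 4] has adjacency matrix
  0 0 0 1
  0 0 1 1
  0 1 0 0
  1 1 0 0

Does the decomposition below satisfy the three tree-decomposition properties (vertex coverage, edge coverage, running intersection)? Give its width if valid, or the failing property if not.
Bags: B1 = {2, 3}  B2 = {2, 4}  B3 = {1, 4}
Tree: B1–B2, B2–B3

Yes; width 1.

Vertex coverage: the bags together contain {1, 2, 3, 4}, the full vertex set. Edge coverage: each edge of G has both endpoints in at least one bag. Running intersection: for every vertex, the bags containing it form a connected subtree. All three properties hold, so this is a valid tree decomposition of width max|bag| − 1 = 1, and hence tw(G) ≤ 1.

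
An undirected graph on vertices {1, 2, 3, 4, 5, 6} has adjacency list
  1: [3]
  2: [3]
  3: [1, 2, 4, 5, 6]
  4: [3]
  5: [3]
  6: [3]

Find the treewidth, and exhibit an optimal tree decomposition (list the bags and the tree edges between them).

Treewidth 1.
One such decomposition:
Bags: B1 = {3, 6}  B2 = {1, 3}  B3 = {3, 4}  B4 = {3, 5}  B5 = {2, 3}
Tree: B1–B2, B1–B3, B3–B4, B2–B5

The largest bag has 2 vertices, giving width 1; this decomposition certifies tw(G) ≤ 1. Since G has at least one edge (e.g. 6–3), it is not an edgeless graph, so tw(G) ≥ 1. Therefore the treewidth is 1.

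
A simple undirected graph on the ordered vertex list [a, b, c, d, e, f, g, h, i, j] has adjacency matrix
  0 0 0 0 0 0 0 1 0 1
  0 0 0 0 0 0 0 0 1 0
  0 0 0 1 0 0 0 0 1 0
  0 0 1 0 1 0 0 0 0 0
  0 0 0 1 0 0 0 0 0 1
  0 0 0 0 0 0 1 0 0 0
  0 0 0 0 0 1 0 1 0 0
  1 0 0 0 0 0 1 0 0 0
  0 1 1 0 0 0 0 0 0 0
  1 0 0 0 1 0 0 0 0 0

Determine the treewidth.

A width-1 tree decomposition is:
Bags: B1 = {b, i}  B2 = {c, i}  B3 = {c, d}  B4 = {d, e}  B5 = {e, j}  B6 = {a, j}  B7 = {a, h}  B8 = {g, h}  B9 = {f, g}
Tree: B1–B2, B2–B3, B3–B4, B4–B5, B5–B6, B6–B7, B7–B8, B8–B9
Each bag holds 2 vertices, so the decomposition has width 1, which upper-bounds the treewidth. G has an edge, so its treewidth is at least 1. Combining the bounds, tw(G) = 1.

1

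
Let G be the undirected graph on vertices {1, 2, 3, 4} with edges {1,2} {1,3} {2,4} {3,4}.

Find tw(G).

2

A width-2 tree decomposition is:
Bags: B1 = {1, 2, 4}  B2 = {1, 3, 4}
Tree: B1–B2
The largest bag has 3 vertices, giving width 2; this decomposition certifies tw(G) ≤ 2. Since 1–2–4–3–1 is a cycle in G, G is not acyclic. Forests are exactly the graphs of treewidth ≤ 1, so tw(G) ≥ 2. The upper and lower bounds meet at 2, so that is the treewidth.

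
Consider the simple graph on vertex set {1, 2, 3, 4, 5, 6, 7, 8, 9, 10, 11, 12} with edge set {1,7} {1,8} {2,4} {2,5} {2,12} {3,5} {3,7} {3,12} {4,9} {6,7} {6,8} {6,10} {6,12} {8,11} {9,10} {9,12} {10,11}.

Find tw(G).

3

A width-3 tree decomposition is:
Bags: B1 = {2, 3, 4, 5}  B2 = {2, 3, 4, 12}  B3 = {3, 4, 9, 12}  B4 = {3, 7, 9, 12}  B5 = {6, 7, 9, 12}  B6 = {6, 7, 9, 10}  B7 = {1, 6, 7, 10}  B8 = {1, 6, 8, 10}  B9 = {1, 8, 10, 11}
Tree: B1–B2, B2–B3, B3–B4, B4–B5, B5–B6, B6–B7, B7–B8, B8–B9
Each bag holds 4 vertices, so the decomposition has width 3, which upper-bounds the treewidth. For the lower bound: the 4 vertex sets {2,4,5}, {3}, {12}, {6,7,9,10} are disjoint, each induces a connected subgraph, and every pair is joined by at least one edge of G. Contracting each set to a single vertex therefore yields K_{4} as a minor, and since treewidth is minor-monotone, tw(G) ≥ tw(K_{4}) = 3. Hence tw(G) = 3 exactly.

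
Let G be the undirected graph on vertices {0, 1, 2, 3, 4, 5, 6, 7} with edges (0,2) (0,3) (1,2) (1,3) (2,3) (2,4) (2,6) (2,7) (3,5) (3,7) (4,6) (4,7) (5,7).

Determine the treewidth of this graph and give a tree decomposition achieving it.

Every bag has size at most 3, so the width is 3 − 1 = 2 and tw(G) ≤ 2. On the other hand G contains the 3-clique {0, 2, 3}. A clique must lie in a single bag of any decomposition, so no decomposition can have width below 2. Therefore the treewidth is 2.

Treewidth 2.
One such decomposition:
Bags: B1 = {2, 3, 7}  B2 = {2, 4, 7}  B3 = {3, 5, 7}  B4 = {0, 2, 3}  B5 = {2, 4, 6}  B6 = {1, 2, 3}
Tree: B1–B2, B1–B3, B1–B4, B2–B5, B4–B6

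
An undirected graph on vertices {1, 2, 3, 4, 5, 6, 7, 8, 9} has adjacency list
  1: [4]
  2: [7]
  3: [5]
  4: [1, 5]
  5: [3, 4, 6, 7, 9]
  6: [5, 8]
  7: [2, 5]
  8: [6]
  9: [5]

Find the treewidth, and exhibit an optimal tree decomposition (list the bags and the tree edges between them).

Each bag holds 2 vertices, so the decomposition has width 1, which upper-bounds the treewidth. G has an edge, so its treewidth is at least 1. The upper and lower bounds meet at 1, so that is the treewidth.

Treewidth 1.
One optimal decomposition is:
Bags: B1 = {3, 5}  B2 = {5, 9}  B3 = {5, 6}  B4 = {6, 8}  B5 = {4, 5}  B6 = {5, 7}  B7 = {2, 7}  B8 = {1, 4}
Tree: B1–B2, B2–B3, B3–B4, B1–B5, B2–B6, B6–B7, B5–B8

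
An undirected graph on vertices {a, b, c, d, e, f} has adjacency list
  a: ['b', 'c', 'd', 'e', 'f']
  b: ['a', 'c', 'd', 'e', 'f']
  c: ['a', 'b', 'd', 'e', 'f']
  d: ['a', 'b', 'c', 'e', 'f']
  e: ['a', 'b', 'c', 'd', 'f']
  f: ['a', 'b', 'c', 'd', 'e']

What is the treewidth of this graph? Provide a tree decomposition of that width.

A single bag containing all 6 vertices is trivially a valid decomposition of width 5. Conversely, {a, b, c, d, e, f} is a clique of size 6, and the vertices of any clique must share a bag in every tree decomposition; so some bag has ≥ 6 vertices and tw(G) ≥ 5. The upper and lower bounds meet at 5, so that is the treewidth.

Treewidth 5.
One such decomposition:
Bags: B1 = {a, b, c, d, e, f}
Tree: (single bag)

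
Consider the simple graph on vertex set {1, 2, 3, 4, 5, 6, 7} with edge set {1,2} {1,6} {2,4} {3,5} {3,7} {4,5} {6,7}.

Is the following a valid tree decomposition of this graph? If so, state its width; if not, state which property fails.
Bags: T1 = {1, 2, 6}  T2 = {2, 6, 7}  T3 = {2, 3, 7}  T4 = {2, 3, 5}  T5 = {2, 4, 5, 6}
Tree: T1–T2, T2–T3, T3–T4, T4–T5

No — bags containing vertex 6 are not connected in the tree.

A tree decomposition must satisfy three properties: every vertex lies in some bag; for every edge, both endpoints lie together in some bag; and for every vertex, the bags containing it form a connected subtree. Here bags containing vertex 6 are not connected in the tree, so the decomposition is invalid.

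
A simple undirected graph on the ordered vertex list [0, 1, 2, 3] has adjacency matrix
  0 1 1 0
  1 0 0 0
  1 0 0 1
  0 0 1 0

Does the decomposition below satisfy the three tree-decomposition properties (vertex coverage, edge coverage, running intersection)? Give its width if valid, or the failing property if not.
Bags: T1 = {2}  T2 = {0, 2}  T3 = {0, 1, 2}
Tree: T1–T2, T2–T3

A tree decomposition must satisfy three properties: every vertex lies in some bag; for every edge, both endpoints lie together in some bag; and for every vertex, the bags containing it form a connected subtree. Here vertex 3 appears in no bag, so the decomposition is invalid.

No — vertex 3 appears in no bag.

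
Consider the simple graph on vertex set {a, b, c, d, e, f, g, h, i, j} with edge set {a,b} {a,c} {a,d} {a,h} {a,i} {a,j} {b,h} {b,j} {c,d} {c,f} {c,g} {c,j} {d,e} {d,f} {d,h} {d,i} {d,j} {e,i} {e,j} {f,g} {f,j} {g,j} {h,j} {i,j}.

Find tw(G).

3

A width-3 tree decomposition is:
Bags: B1 = {a, c, d, j}  B2 = {c, d, f, j}  B3 = {a, d, i, j}  B4 = {a, d, h, j}  B5 = {c, f, g, j}  B6 = {d, e, i, j}  B7 = {a, b, h, j}
Tree: B1–B2, B1–B3, B3–B4, B2–B5, B3–B6, B4–B7
The largest bag has 4 vertices, giving width 3; this decomposition certifies tw(G) ≤ 3. Conversely, {a, d, h, j} is a clique of size 4, and the vertices of any clique must share a bag in every tree decomposition; so some bag has ≥ 4 vertices and tw(G) ≥ 3. Hence tw(G) = 3 exactly.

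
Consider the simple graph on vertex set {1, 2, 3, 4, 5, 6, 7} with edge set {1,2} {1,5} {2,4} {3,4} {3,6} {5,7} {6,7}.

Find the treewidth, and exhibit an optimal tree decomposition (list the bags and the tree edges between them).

Every bag has size at most 3, so the width is 3 − 1 = 2 and tw(G) ≤ 2. Since 3–4–2–1–5–7–6–3 is a cycle in G, G is not acyclic. Forests are exactly the graphs of treewidth ≤ 1, so tw(G) ≥ 2. Hence tw(G) = 2 exactly.

Treewidth 2.
One optimal decomposition is:
Bags: B1 = {2, 3, 4}  B2 = {1, 2, 3}  B3 = {1, 3, 5}  B4 = {3, 5, 7}  B5 = {3, 6, 7}
Tree: B1–B2, B2–B3, B3–B4, B4–B5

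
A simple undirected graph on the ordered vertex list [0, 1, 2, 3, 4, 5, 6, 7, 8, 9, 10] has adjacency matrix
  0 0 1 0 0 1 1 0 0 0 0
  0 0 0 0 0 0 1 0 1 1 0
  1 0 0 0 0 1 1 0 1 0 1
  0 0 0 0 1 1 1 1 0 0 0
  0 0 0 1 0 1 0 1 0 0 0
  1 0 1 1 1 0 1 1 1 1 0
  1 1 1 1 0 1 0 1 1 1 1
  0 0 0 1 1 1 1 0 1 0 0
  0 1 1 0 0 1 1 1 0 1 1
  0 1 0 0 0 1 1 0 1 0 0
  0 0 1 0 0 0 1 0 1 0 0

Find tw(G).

3

A width-3 tree decomposition is:
Bags: B1 = {5, 6, 7, 8}  B2 = {2, 5, 6, 8}  B3 = {0, 2, 5, 6}  B4 = {2, 6, 8, 10}  B5 = {5, 6, 8, 9}  B6 = {3, 5, 6, 7}  B7 = {1, 6, 8, 9}  B8 = {3, 4, 5, 7}
Tree: B1–B2, B2–B3, B2–B4, B2–B5, B1–B6, B5–B7, B6–B8
Every bag has size at most 4, so the width is 4 − 1 = 3 and tw(G) ≤ 3. Conversely, {3, 4, 5, 7} is a clique of size 4, and the vertices of any clique must share a bag in every tree decomposition; so some bag has ≥ 4 vertices and tw(G) ≥ 3. Combining the bounds, tw(G) = 3.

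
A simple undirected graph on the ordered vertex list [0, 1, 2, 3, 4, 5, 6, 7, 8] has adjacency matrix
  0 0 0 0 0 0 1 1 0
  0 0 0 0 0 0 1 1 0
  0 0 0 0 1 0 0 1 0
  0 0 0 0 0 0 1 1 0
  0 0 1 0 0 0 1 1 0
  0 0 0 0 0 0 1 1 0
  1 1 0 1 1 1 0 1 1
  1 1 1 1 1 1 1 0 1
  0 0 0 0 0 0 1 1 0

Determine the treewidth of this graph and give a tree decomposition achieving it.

Treewidth 2.
One such decomposition:
Bags: B1 = {0, 6, 7}  B2 = {4, 6, 7}  B3 = {2, 4, 7}  B4 = {5, 6, 7}  B5 = {3, 6, 7}  B6 = {6, 7, 8}  B7 = {1, 6, 7}
Tree: B1–B2, B2–B3, B1–B4, B2–B5, B4–B6, B6–B7

Every bag has size at most 3, so the width is 3 − 1 = 2 and tw(G) ≤ 2. For the lower bound, the 3 vertices {2, 4, 7} are pairwise adjacent, and any tree decomposition puts a clique entirely inside one bag — forcing width ≥ 2. Combining the bounds, tw(G) = 2.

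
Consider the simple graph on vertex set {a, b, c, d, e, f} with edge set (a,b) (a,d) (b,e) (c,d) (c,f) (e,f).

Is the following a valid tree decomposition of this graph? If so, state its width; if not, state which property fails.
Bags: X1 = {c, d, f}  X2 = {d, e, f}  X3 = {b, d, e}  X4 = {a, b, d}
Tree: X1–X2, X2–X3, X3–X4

Vertex coverage: the bags together contain {a, b, c, d, e, f}, the full vertex set. Edge coverage: each edge of G has both endpoints in at least one bag. Running intersection: for every vertex, the bags containing it form a connected subtree. All three properties hold, so this is a valid tree decomposition of width max|bag| − 1 = 2, and hence tw(G) ≤ 2.

Yes; width 2.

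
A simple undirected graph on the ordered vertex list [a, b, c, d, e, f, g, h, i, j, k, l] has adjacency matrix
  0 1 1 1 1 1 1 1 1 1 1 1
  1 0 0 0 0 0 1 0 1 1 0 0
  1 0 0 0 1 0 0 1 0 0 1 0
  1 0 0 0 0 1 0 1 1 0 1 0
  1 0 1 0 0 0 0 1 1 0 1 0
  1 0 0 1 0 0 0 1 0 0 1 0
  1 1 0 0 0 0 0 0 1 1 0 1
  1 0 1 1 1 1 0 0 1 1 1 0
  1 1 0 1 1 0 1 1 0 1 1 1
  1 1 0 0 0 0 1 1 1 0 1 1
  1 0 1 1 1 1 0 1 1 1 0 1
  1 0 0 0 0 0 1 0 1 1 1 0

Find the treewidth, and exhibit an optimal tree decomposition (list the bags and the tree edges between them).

Treewidth 4.
Bags: B1 = {a, i, j, k, l}  B2 = {a, h, i, j, k}  B3 = {a, d, h, i, k}  B4 = {a, d, f, h, k}  B5 = {a, e, h, i, k}  B6 = {a, g, i, j, l}  B7 = {a, b, g, i, j}  B8 = {a, c, e, h, k}
Tree: B1–B2, B2–B3, B3–B4, B2–B5, B1–B6, B6–B7, B5–B8

The largest bag has 5 vertices, giving width 4; this decomposition certifies tw(G) ≤ 4. For the lower bound, the 5 vertices {a, g, i, j, l} are pairwise adjacent, and any tree decomposition puts a clique entirely inside one bag — forcing width ≥ 4. Hence tw(G) = 4 exactly.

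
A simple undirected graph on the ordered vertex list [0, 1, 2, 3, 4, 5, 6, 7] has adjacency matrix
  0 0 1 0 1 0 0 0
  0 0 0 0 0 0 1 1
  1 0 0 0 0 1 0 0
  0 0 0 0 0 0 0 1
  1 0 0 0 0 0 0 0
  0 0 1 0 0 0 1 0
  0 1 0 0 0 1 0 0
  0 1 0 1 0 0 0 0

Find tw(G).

A width-1 tree decomposition is:
Bags: B1 = {0, 4}  B2 = {0, 2}  B3 = {2, 5}  B4 = {5, 6}  B5 = {1, 6}  B6 = {1, 7}  B7 = {3, 7}
Tree: B1–B2, B2–B3, B3–B4, B4–B5, B5–B6, B6–B7
The largest bag has 2 vertices, giving width 1; this decomposition certifies tw(G) ≤ 1. Since G has at least one edge (e.g. 4–0), it is not an edgeless graph, so tw(G) ≥ 1. Combining the bounds, tw(G) = 1.

1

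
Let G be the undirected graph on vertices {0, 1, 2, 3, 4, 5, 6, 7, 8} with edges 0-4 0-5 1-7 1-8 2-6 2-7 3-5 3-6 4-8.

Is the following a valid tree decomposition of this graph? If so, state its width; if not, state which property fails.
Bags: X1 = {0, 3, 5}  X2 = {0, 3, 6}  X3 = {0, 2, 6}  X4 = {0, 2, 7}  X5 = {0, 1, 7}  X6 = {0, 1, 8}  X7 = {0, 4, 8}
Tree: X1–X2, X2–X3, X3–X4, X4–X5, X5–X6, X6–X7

Vertex coverage: the bags together contain {0, 1, 2, 3, 4, 5, 6, 7, 8}, the full vertex set. Edge coverage: each edge of G has both endpoints in at least one bag. Running intersection: for every vertex, the bags containing it form a connected subtree. All three properties hold, so this is a valid tree decomposition of width max|bag| − 1 = 2, and hence tw(G) ≤ 2.

Yes; width 2.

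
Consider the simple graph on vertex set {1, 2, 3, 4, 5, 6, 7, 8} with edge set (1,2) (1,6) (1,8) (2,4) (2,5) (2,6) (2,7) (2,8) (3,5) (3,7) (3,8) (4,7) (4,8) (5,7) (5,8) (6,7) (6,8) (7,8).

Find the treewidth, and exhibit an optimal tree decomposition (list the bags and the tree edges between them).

Treewidth 3.
One such decomposition:
Bags: B1 = {2, 4, 7, 8}  B2 = {2, 5, 7, 8}  B3 = {2, 6, 7, 8}  B4 = {1, 2, 6, 8}  B5 = {3, 5, 7, 8}
Tree: B1–B2, B1–B3, B3–B4, B2–B5

Every bag has size at most 4, so the width is 4 − 1 = 3 and tw(G) ≤ 3. For the lower bound, the 4 vertices {1, 2, 6, 8} are pairwise adjacent, and any tree decomposition puts a clique entirely inside one bag — forcing width ≥ 3. Combining the bounds, tw(G) = 3.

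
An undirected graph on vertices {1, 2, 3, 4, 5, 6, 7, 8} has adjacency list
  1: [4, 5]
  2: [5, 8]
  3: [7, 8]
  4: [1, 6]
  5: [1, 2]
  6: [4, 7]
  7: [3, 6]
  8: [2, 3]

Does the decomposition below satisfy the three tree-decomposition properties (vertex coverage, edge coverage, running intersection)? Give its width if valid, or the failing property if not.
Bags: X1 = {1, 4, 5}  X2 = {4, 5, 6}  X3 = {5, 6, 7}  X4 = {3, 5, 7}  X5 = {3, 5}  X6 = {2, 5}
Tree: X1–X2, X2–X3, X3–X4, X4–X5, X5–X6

No — vertex 8 appears in no bag.

A tree decomposition must satisfy three properties: every vertex lies in some bag; for every edge, both endpoints lie together in some bag; and for every vertex, the bags containing it form a connected subtree. Here vertex 8 appears in no bag, so the decomposition is invalid.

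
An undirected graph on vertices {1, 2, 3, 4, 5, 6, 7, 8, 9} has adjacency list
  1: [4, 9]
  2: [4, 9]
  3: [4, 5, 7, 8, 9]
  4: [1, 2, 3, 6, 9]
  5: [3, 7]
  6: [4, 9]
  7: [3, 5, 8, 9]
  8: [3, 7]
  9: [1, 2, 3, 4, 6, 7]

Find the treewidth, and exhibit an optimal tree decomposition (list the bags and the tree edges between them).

Treewidth 2.
One such decomposition:
Bags: B1 = {3, 7, 9}  B2 = {3, 4, 9}  B3 = {3, 7, 8}  B4 = {4, 6, 9}  B5 = {1, 4, 9}  B6 = {3, 5, 7}  B7 = {2, 4, 9}
Tree: B1–B2, B1–B3, B2–B4, B4–B5, B3–B6, B5–B7

Each bag holds 3 vertices, so the decomposition has width 2, which upper-bounds the treewidth. For the lower bound, the 3 vertices {3, 7, 8} are pairwise adjacent, and any tree decomposition puts a clique entirely inside one bag — forcing width ≥ 2. Combining the bounds, tw(G) = 2.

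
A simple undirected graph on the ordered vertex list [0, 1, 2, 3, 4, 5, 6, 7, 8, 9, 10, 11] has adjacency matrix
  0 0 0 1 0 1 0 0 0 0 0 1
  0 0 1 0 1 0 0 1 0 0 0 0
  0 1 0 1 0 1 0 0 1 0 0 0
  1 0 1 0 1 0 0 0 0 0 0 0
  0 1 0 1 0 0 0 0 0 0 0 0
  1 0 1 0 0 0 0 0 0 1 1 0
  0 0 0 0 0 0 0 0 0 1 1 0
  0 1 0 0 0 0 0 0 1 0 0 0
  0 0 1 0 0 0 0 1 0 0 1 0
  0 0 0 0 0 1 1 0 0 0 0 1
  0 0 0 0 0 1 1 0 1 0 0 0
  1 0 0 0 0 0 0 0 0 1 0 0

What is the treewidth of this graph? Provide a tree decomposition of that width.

Each bag holds 4 vertices, so the decomposition has width 3, which upper-bounds the treewidth. For the lower bound: the 4 vertex sets {6,9,11}, {10}, {5}, {0,2,3,8} are disjoint, each induces a connected subgraph, and every pair is joined by at least one edge of G. Contracting each set to a single vertex therefore yields K_{4} as a minor, and since treewidth is minor-monotone, tw(G) ≥ tw(K_{4}) = 3. The upper and lower bounds meet at 3, so that is the treewidth.

Treewidth 3.
One optimal decomposition is:
Bags: B1 = {6, 9, 10, 11}  B2 = {5, 9, 10, 11}  B3 = {0, 5, 10, 11}  B4 = {0, 5, 8, 10}  B5 = {0, 2, 5, 8}  B6 = {0, 2, 3, 8}  B7 = {2, 3, 7, 8}  B8 = {1, 2, 3, 7}  B9 = {1, 3, 4, 7}
Tree: B1–B2, B2–B3, B3–B4, B4–B5, B5–B6, B6–B7, B7–B8, B8–B9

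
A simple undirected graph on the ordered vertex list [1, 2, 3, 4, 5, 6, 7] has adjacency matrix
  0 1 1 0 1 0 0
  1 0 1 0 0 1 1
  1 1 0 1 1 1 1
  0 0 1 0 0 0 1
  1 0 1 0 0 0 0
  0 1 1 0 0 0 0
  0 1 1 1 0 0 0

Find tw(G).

2

A width-2 tree decomposition is:
Bags: B1 = {2, 3, 6}  B2 = {1, 2, 3}  B3 = {1, 3, 5}  B4 = {2, 3, 7}  B5 = {3, 4, 7}
Tree: B1–B2, B2–B3, B2–B4, B4–B5
Each bag holds 3 vertices, so the decomposition has width 2, which upper-bounds the treewidth. For the lower bound, the 3 vertices {1, 2, 3} are pairwise adjacent, and any tree decomposition puts a clique entirely inside one bag — forcing width ≥ 2. Combining the bounds, tw(G) = 2.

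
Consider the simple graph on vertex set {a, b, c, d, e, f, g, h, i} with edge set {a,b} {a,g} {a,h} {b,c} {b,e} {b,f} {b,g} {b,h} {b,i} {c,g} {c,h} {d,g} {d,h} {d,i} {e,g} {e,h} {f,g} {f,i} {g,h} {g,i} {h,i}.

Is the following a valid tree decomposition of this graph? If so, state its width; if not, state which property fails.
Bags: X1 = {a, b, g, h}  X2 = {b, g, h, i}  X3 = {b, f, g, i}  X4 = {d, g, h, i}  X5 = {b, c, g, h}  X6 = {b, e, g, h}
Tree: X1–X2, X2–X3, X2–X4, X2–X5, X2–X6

Yes; width 3.

Vertex coverage: the bags together contain {a, b, c, d, e, f, g, h, i}, the full vertex set. Edge coverage: each edge of G has both endpoints in at least one bag. Running intersection: for every vertex, the bags containing it form a connected subtree. All three properties hold, so this is a valid tree decomposition of width max|bag| − 1 = 3, and hence tw(G) ≤ 3.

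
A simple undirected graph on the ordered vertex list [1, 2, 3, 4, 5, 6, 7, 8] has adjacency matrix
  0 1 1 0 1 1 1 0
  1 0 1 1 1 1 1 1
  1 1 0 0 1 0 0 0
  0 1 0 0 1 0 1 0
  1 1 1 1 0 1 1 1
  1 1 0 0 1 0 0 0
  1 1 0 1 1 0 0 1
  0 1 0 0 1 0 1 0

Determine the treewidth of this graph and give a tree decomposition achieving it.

Each bag holds 4 vertices, so the decomposition has width 3, which upper-bounds the treewidth. On the other hand G contains the 4-clique {2, 5, 7, 8}. A clique must lie in a single bag of any decomposition, so no decomposition can have width below 3. The upper and lower bounds meet at 3, so that is the treewidth.

Treewidth 3.
One such decomposition:
Bags: B1 = {1, 2, 5, 6}  B2 = {1, 2, 5, 7}  B3 = {2, 4, 5, 7}  B4 = {2, 5, 7, 8}  B5 = {1, 2, 3, 5}
Tree: B1–B2, B2–B3, B2–B4, B1–B5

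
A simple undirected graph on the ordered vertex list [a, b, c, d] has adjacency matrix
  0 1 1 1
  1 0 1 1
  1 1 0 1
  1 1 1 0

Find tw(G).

3

A width-3 tree decomposition is:
Bags: B1 = {a, b, c, d}
Tree: (single bag)
With just one bag of size 4, the width is 4 − 1 = 3, so tw(G) ≤ 3. For the lower bound, the 4 vertices {a, b, c, d} are pairwise adjacent, and any tree decomposition puts a clique entirely inside one bag — forcing width ≥ 3. The upper and lower bounds meet at 3, so that is the treewidth.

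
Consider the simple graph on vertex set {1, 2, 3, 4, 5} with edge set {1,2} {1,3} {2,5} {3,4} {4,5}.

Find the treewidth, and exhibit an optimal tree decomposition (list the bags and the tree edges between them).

Treewidth 2.
One such decomposition:
Bags: B1 = {1, 3, 4}  B2 = {1, 4, 5}  B3 = {1, 2, 5}
Tree: B1–B2, B2–B3

Every bag has size at most 3, so the width is 3 − 1 = 2 and tw(G) ≤ 2. The edges 1–3–4–5–2–1 form a cycle, so G is not a tree and its treewidth is at least 2. Combining the bounds, tw(G) = 2.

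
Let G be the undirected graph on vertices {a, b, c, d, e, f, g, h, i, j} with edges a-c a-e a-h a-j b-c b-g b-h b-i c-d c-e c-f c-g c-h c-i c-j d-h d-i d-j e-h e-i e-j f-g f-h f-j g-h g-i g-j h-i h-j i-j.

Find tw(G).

A width-4 tree decomposition is:
Bags: B1 = {c, g, h, i, j}  B2 = {c, d, h, i, j}  B3 = {c, e, h, i, j}  B4 = {a, c, e, h, j}  B5 = {c, f, g, h, j}  B6 = {b, c, g, h, i}
Tree: B1–B2, B2–B3, B3–B4, B1–B5, B1–B6
The largest bag has 5 vertices, giving width 4; this decomposition certifies tw(G) ≤ 4. For the lower bound, the 5 vertices {a, c, e, h, j} are pairwise adjacent, and any tree decomposition puts a clique entirely inside one bag — forcing width ≥ 4. Hence tw(G) = 4 exactly.

4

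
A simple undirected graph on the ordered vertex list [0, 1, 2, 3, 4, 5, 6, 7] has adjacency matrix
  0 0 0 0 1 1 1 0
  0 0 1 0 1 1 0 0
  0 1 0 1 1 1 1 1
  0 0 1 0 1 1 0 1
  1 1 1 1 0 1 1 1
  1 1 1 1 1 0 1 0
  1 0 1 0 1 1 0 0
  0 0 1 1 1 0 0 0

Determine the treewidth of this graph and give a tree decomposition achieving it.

Every bag has size at most 4, so the width is 4 − 1 = 3 and tw(G) ≤ 3. Conversely, {0, 4, 5, 6} is a clique of size 4, and the vertices of any clique must share a bag in every tree decomposition; so some bag has ≥ 4 vertices and tw(G) ≥ 3. The upper and lower bounds meet at 3, so that is the treewidth.

Treewidth 3.
One optimal decomposition is:
Bags: B1 = {0, 4, 5, 6}  B2 = {2, 4, 5, 6}  B3 = {2, 3, 4, 5}  B4 = {2, 3, 4, 7}  B5 = {1, 2, 4, 5}
Tree: B1–B2, B2–B3, B3–B4, B3–B5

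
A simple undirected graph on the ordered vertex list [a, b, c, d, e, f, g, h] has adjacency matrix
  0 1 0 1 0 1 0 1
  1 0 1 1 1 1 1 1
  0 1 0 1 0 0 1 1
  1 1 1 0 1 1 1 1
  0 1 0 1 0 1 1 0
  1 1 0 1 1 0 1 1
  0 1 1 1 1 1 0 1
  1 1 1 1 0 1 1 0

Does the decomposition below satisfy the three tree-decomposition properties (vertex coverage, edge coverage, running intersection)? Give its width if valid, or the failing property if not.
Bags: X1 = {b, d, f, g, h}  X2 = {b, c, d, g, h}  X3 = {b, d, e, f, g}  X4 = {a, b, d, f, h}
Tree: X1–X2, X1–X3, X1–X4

Every vertex of G appears in some bag (union = {a, b, c, d, e, f, g, h}); every edge is covered by a bag; and for each vertex v the set of bags containing v is connected in the bag tree. The decomposition is therefore valid. The largest bag has 5 vertices, so the width is 4.

Yes; width 4.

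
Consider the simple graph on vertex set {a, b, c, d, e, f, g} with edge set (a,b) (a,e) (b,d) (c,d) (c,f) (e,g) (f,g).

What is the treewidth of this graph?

2

A width-2 tree decomposition is:
Bags: B1 = {a, b, e}  B2 = {b, e, g}  B3 = {b, f, g}  B4 = {b, c, f}  B5 = {b, c, d}
Tree: B1–B2, B2–B3, B3–B4, B4–B5
Every bag has size at most 3, so the width is 3 − 1 = 2 and tw(G) ≤ 2. The edges b–a–e–g–f–c–d–b form a cycle, so G is not a tree and its treewidth is at least 2. Hence tw(G) = 2 exactly.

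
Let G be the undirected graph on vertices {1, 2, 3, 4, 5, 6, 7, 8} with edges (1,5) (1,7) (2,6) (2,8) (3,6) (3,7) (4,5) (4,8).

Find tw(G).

2

A width-2 tree decomposition is:
Bags: B1 = {1, 3, 7}  B2 = {1, 3, 5}  B3 = {3, 4, 5}  B4 = {3, 4, 8}  B5 = {2, 3, 8}  B6 = {2, 3, 6}
Tree: B1–B2, B2–B3, B3–B4, B4–B5, B5–B6
Each bag holds 3 vertices, so the decomposition has width 2, which upper-bounds the treewidth. Since 3–7–1–5–4–8–2–6–3 is a cycle in G, G is not acyclic. Forests are exactly the graphs of treewidth ≤ 1, so tw(G) ≥ 2. The upper and lower bounds meet at 2, so that is the treewidth.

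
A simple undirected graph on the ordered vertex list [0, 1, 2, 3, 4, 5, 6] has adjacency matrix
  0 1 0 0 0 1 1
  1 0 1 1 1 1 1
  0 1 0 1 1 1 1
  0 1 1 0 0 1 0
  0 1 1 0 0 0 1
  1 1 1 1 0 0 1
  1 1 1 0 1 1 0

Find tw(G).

3

A width-3 tree decomposition is:
Bags: B1 = {1, 2, 3, 5}  B2 = {1, 2, 5, 6}  B3 = {1, 2, 4, 6}  B4 = {0, 1, 5, 6}
Tree: B1–B2, B2–B3, B2–B4
Each bag holds 4 vertices, so the decomposition has width 3, which upper-bounds the treewidth. On the other hand G contains the 4-clique {0, 1, 5, 6}. A clique must lie in a single bag of any decomposition, so no decomposition can have width below 3. The upper and lower bounds meet at 3, so that is the treewidth.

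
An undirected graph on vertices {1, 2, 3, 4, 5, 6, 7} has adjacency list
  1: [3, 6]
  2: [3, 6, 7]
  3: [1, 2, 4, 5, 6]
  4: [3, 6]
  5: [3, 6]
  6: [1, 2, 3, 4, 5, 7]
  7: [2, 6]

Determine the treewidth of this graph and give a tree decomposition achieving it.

Treewidth 2.
Bags: B1 = {2, 3, 6}  B2 = {3, 4, 6}  B3 = {3, 5, 6}  B4 = {2, 6, 7}  B5 = {1, 3, 6}
Tree: B1–B2, B1–B3, B1–B4, B1–B5

Every bag has size at most 3, so the width is 3 − 1 = 2 and tw(G) ≤ 2. On the other hand G contains the 3-clique {1, 3, 6}. A clique must lie in a single bag of any decomposition, so no decomposition can have width below 2. Hence tw(G) = 2 exactly.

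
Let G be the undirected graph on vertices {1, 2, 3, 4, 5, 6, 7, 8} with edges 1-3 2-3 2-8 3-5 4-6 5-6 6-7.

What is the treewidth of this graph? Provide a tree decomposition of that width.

The largest bag has 2 vertices, giving width 1; this decomposition certifies tw(G) ≤ 1. Any graph with an edge has treewidth ≥ 1, and G has the edge 6–4. The upper and lower bounds meet at 1, so that is the treewidth.

Treewidth 1.
Bags: B1 = {4, 6}  B2 = {5, 6}  B3 = {3, 5}  B4 = {1, 3}  B5 = {6, 7}  B6 = {2, 3}  B7 = {2, 8}
Tree: B1–B2, B2–B3, B3–B4, B1–B5, B4–B6, B6–B7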